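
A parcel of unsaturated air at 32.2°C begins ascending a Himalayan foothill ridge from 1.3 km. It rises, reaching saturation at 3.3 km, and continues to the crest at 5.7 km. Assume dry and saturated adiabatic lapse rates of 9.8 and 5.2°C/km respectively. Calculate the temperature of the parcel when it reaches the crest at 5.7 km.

From 1300 m to 3300 m (dry): cools by 9.8 × 2 = 19.6°C, giving 12.6°C.
From 3300 m to 5700 m (saturated): cools by 5.2 × 2.4 = 12.48°C, giving 0.12°C.

0.12°C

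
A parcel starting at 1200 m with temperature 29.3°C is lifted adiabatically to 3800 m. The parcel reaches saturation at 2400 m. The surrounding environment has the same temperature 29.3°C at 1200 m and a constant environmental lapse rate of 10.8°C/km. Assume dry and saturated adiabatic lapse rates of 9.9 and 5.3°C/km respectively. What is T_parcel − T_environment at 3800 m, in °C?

+8.78°C (parcel warmer than environment)

Parcel:
  1200 → 2400 m (dry, 9.9°C/km): ΔT = -9.9 × 1.2 = -11.88°C → T = 17.42°C
  2400 → 3800 m (saturated, 5.3°C/km): ΔT = -5.3 × 1.4 = -7.42°C → T = 10°C
Environment:
  1200 → 3800 m (environment, 10.8°C/km): ΔT = -10.8 × 2.6 = -28.08°C → T = 1.22°C
T_parcel − T_env = 10 − 1.22 = +8.78°C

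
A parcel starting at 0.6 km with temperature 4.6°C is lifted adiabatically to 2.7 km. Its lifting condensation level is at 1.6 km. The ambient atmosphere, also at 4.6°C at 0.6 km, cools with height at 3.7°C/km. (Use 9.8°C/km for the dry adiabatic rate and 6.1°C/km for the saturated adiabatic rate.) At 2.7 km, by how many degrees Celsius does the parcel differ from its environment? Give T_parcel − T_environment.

Parcel:
  600–1600 m, dry: Δz = 1 km ⇒ ΔT = -9.8°C; T = -5.2°C
  1600–2700 m, saturated: Δz = 1.1 km ⇒ ΔT = -6.71°C; T = -11.91°C
Environment:
  600–2700 m, environment: Δz = 2.1 km ⇒ ΔT = -7.77°C; T = -3.17°C
T_parcel − T_env = -11.91 − (-3.17) = -8.74°C

-8.74°C (parcel cooler than environment)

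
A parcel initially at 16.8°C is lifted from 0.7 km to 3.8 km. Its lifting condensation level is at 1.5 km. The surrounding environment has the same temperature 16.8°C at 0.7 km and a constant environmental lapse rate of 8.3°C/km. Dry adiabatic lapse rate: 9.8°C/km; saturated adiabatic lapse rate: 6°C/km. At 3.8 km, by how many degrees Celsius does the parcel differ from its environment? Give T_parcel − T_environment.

Parcel:
  700 → 1500 m (dry, 9.8°C/km): ΔT = -9.8 × 0.8 = -7.84°C → T = 8.96°C
  1500 → 3800 m (saturated, 6°C/km): ΔT = -6 × 2.3 = -13.8°C → T = -4.84°C
Environment:
  700 → 3800 m (environment, 8.3°C/km): ΔT = -8.3 × 3.1 = -25.73°C → T = -8.93°C
T_parcel − T_env = -4.84 − (-8.93) = +4.09°C

+4.09°C (parcel warmer than environment)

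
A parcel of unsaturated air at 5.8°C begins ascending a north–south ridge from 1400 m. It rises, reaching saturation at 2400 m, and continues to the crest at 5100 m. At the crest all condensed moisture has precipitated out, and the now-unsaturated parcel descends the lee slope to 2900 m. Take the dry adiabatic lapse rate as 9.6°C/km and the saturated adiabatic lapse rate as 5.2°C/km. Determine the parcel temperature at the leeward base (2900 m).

Dry to 2400 m: -9.6 × 1 km = -9.6°C, so T = -3.8°C.
Saturated to 5100 m: -5.2 × 2.7 km = -14.04°C, so T = -17.84°C.
Dry descent to 2900 m: +9.6 × 2.2 km = +21.12°C, so T = 3.28°C.

3.28°C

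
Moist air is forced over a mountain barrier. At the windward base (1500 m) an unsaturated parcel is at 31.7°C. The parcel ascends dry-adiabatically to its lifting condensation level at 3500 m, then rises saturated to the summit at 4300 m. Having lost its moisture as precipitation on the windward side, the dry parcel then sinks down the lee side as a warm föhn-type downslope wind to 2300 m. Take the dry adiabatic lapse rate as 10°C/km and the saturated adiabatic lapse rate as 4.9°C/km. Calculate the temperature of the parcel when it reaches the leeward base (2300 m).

27.78°C

1500–3500 m, dry: Δz = 2 km ⇒ ΔT = -20°C; T = 11.7°C
3500–4300 m, saturated: Δz = 0.8 km ⇒ ΔT = -3.92°C; T = 7.78°C
4300–2300 m, dry descent: Δz = 2 km ⇒ ΔT = +20°C; T = 27.78°C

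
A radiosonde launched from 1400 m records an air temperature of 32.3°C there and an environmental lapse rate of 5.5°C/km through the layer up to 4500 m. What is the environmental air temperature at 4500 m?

15.25°C

1400–4500 m, environmental: Δz = 3.1 km ⇒ ΔT = -17.05°C; T = 15.25°C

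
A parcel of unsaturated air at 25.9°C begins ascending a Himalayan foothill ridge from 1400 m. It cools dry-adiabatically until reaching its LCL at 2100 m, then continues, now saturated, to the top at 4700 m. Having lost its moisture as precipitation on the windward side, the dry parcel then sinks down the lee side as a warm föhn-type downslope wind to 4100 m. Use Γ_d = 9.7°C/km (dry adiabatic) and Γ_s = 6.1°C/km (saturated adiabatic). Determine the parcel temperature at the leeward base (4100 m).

1400 → 2100 m (dry, 9.7°C/km): ΔT = -9.7 × 0.7 = -6.79°C → T = 19.11°C
2100 → 4700 m (saturated, 6.1°C/km): ΔT = -6.1 × 2.6 = -15.86°C → T = 3.25°C
4700 → 4100 m (dry descent, 9.7°C/km): ΔT = +9.7 × 0.6 = +5.82°C → T = 9.07°C

9.07°C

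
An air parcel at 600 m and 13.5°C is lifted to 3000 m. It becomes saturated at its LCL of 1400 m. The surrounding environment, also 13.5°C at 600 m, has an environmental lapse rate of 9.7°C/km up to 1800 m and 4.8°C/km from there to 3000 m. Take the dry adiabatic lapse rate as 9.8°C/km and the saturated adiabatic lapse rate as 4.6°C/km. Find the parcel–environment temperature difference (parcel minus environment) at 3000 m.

+2.2°C (parcel warmer than environment)

Parcel:
  Dry to 1400 m: -9.8 × 0.8 km = -7.84°C, so T = 5.66°C.
  Saturated to 3000 m: -4.6 × 1.6 km = -7.36°C, so T = -1.7°C.
Environment:
  Environment, lower layer to 1800 m: -9.7 × 1.2 km = -11.64°C, so T = 1.86°C.
  Environment, upper layer to 3000 m: -4.8 × 1.2 km = -5.76°C, so T = -3.9°C.
T_parcel − T_env = -1.7 − (-3.9) = +2.2°C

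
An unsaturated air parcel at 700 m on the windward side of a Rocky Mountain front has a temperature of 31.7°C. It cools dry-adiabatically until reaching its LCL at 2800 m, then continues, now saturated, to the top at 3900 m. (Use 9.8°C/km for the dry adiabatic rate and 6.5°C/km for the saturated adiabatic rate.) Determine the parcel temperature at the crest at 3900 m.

3.97°C

700 → 2800 m (dry, 9.8°C/km): ΔT = -9.8 × 2.1 = -20.58°C → T = 11.12°C
2800 → 3900 m (saturated, 6.5°C/km): ΔT = -6.5 × 1.1 = -7.15°C → T = 3.97°C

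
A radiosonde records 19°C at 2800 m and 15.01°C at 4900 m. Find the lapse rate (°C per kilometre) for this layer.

Γ = −ΔT/Δz = (19 − 15.01) / (4900 − 2800) m
  = 3.99°C / 2.1 km = 1.9°C/km

1.9°C/km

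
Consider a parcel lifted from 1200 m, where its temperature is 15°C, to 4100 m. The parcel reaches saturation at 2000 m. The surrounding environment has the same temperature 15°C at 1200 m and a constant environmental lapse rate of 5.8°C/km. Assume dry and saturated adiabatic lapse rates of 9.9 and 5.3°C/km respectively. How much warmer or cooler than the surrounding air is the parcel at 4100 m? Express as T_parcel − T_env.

Parcel:
  1200 → 2000 m (dry, 9.9°C/km): ΔT = -9.9 × 0.8 = -7.92°C → T = 7.08°C
  2000 → 4100 m (saturated, 5.3°C/km): ΔT = -5.3 × 2.1 = -11.13°C → T = -4.05°C
Environment:
  1200 → 4100 m (environment, 5.8°C/km): ΔT = -5.8 × 2.9 = -16.82°C → T = -1.82°C
T_parcel − T_env = -4.05 − (-1.82) = -2.23°C

-2.23°C (parcel cooler than environment)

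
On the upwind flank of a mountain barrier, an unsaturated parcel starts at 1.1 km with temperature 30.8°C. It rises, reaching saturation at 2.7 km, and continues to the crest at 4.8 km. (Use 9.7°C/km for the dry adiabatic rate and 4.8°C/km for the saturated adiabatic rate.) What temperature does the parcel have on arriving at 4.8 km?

1100–2700 m, dry: Δz = 1.6 km ⇒ ΔT = -15.52°C; T = 15.28°C
2700–4800 m, saturated: Δz = 2.1 km ⇒ ΔT = -10.08°C; T = 5.2°C

5.2°C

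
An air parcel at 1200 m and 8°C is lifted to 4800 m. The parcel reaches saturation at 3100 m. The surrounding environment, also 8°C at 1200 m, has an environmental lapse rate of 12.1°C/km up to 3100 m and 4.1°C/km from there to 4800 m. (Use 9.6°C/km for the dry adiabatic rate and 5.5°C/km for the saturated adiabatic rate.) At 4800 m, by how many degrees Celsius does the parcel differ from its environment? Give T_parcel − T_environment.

Parcel:
  From 1200 m to 3100 m (dry): cools by 9.6 × 1.9 = 18.24°C, giving -10.24°C.
  From 3100 m to 4800 m (saturated): cools by 5.5 × 1.7 = 9.35°C, giving -19.59°C.
Environment:
  From 1200 m to 3100 m (environment, lower layer): cools by 12.1 × 1.9 = 22.99°C, giving -14.99°C.
  From 3100 m to 4800 m (environment, upper layer): cools by 4.1 × 1.7 = 6.97°C, giving -21.96°C.
T_parcel − T_env = -19.59 − (-21.96) = +2.37°C

+2.37°C (parcel warmer than environment)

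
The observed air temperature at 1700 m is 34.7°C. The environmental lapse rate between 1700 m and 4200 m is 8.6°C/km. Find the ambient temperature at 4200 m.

1700–4200 m, environmental: Δz = 2.5 km ⇒ ΔT = -21.5°C; T = 13.2°C

13.2°C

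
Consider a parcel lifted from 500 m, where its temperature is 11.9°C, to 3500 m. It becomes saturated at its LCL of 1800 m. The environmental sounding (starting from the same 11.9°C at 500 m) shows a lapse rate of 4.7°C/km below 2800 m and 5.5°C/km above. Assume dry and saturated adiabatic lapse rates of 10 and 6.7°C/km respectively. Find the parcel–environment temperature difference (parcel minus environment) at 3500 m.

-9.73°C (parcel cooler than environment)

Parcel:
  500–1800 m, dry: Δz = 1.3 km ⇒ ΔT = -13°C; T = -1.1°C
  1800–3500 m, saturated: Δz = 1.7 km ⇒ ΔT = -11.39°C; T = -12.49°C
Environment:
  500–2800 m, environment, lower layer: Δz = 2.3 km ⇒ ΔT = -10.81°C; T = 1.09°C
  2800–3500 m, environment, upper layer: Δz = 0.7 km ⇒ ΔT = -3.85°C; T = -2.76°C
T_parcel − T_env = -12.49 − (-2.76) = -9.73°C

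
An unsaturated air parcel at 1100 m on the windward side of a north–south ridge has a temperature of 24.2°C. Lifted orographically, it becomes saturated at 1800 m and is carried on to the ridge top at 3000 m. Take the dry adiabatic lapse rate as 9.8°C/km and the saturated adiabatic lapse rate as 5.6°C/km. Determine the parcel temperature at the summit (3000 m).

1100–1800 m, dry: Δz = 0.7 km ⇒ ΔT = -6.86°C; T = 17.34°C
1800–3000 m, saturated: Δz = 1.2 km ⇒ ΔT = -6.72°C; T = 10.62°C

10.62°C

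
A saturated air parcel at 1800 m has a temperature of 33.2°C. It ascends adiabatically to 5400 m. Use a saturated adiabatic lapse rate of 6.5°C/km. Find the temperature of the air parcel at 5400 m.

From 1800 m to 5400 m (saturated adiabatic): cools by 6.5 × 3.6 = 23.4°C, giving 9.8°C.

9.8°C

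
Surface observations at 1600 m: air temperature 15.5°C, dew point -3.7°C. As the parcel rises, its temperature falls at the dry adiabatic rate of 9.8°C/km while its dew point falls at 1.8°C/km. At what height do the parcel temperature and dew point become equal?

4000 m

T and T_d converge at 9.8 − 1.8 = 8°C per km
Height above start = (15.5 − (-3.7)) / 8 = 2.4 km
LCL altitude = 1600 m + 2400 m = 4000 m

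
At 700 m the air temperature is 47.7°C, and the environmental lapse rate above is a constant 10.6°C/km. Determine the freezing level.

5200 m

Height above start = (47.7 − 0) / 10.6 = 4.5 km
Altitude = 700 m + 4500 m = 5200 m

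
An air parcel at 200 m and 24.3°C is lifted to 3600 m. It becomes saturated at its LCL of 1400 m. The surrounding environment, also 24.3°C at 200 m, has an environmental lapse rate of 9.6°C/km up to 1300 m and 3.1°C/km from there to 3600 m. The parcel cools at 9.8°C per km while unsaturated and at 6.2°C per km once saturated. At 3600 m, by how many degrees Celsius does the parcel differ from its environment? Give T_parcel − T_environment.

Parcel:
  From 200 m to 1400 m (dry): cools by 9.8 × 1.2 = 11.76°C, giving 12.54°C.
  From 1400 m to 3600 m (saturated): cools by 6.2 × 2.2 = 13.64°C, giving -1.1°C.
Environment:
  From 200 m to 1300 m (environment, lower layer): cools by 9.6 × 1.1 = 10.56°C, giving 13.74°C.
  From 1300 m to 3600 m (environment, upper layer): cools by 3.1 × 2.3 = 7.13°C, giving 6.61°C.
T_parcel − T_env = -1.1 − 6.61 = -7.71°C

-7.71°C (parcel cooler than environment)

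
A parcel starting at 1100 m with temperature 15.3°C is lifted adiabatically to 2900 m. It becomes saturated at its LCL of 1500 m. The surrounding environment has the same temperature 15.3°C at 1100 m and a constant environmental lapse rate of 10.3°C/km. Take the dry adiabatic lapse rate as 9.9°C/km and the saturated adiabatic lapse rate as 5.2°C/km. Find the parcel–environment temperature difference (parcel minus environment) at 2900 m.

+7.3°C (parcel warmer than environment)

Parcel:
  Dry to 1500 m: -9.9 × 0.4 km = -3.96°C, so T = 11.34°C.
  Saturated to 2900 m: -5.2 × 1.4 km = -7.28°C, so T = 4.06°C.
Environment:
  Environment to 2900 m: -10.3 × 1.8 km = -18.54°C, so T = -3.24°C.
T_parcel − T_env = 4.06 − (-3.24) = +7.3°C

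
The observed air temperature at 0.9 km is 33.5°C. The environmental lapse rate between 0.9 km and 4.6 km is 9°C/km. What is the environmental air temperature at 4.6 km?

Environmental to 4600 m: -9 × 3.7 km = -33.3°C, so T = 0.2°C.

0.2°C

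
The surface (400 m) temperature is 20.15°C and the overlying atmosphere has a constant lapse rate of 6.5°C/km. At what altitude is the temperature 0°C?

3500 m

Height above start = (20.15 − 0) / 6.5 = 3.1 km
Altitude = 400 m + 3100 m = 3500 m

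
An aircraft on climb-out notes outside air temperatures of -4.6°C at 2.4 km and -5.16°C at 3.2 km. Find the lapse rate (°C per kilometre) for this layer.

0.7°C/km

Γ = −ΔT/Δz = (-4.6 − (-5.16)) / (3200 − 2400) m
  = 0.56°C / 0.8 km = 0.7°C/km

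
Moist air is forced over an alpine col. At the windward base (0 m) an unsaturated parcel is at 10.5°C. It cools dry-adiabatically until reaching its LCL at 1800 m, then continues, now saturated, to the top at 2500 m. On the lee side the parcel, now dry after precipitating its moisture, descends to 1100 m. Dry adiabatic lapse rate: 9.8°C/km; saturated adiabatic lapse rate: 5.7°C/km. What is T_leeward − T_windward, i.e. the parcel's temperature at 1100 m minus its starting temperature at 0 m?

-7.91°C

Dry to 1800 m: -9.8 × 1.8 km = -17.64°C, so T = -7.14°C.
Saturated to 2500 m: -5.7 × 0.7 km = -3.99°C, so T = -11.13°C.
Dry descent to 1100 m: +9.8 × 1.4 km = +13.72°C, so T = 2.59°C.
Net change vs windward start: 2.59 − 10.5 = -7.91°C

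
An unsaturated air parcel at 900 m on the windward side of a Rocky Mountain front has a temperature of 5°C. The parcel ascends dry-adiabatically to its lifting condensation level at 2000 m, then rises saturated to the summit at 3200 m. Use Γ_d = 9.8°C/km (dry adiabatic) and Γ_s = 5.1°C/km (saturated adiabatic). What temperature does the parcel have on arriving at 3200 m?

-11.9°C

From 900 m to 2000 m (dry): cools by 9.8 × 1.1 = 10.78°C, giving -5.78°C.
From 2000 m to 3200 m (saturated): cools by 5.1 × 1.2 = 6.12°C, giving -11.9°C.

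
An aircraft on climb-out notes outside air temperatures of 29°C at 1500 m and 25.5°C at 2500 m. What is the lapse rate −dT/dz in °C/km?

Γ = −ΔT/Δz = (29 − 25.5) / (2500 − 1500) m
  = 3.5°C / 1 km = 3.5°C/km

3.5°C/km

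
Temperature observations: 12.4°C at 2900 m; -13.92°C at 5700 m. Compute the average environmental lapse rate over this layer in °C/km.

9.4°C/km

Γ = −ΔT/Δz = (12.4 − (-13.92)) / (5700 − 2900) m
  = 26.32°C / 2.8 km = 9.4°C/km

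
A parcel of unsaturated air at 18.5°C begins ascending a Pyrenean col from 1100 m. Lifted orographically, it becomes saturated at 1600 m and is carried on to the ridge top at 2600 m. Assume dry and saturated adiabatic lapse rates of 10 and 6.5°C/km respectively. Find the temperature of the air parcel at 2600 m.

7°C

1100–1600 m, dry: Δz = 0.5 km ⇒ ΔT = -5°C; T = 13.5°C
1600–2600 m, saturated: Δz = 1 km ⇒ ΔT = -6.5°C; T = 7°C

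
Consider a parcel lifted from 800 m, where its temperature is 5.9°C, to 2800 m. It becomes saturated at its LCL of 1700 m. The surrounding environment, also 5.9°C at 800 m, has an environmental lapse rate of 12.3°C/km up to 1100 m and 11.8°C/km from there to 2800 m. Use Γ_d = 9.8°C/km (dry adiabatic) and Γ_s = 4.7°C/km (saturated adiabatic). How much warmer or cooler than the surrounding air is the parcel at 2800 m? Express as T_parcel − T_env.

Parcel:
  800–1700 m, dry: Δz = 0.9 km ⇒ ΔT = -8.82°C; T = -2.92°C
  1700–2800 m, saturated: Δz = 1.1 km ⇒ ΔT = -5.17°C; T = -8.09°C
Environment:
  800–1100 m, environment, lower layer: Δz = 0.3 km ⇒ ΔT = -3.69°C; T = 2.21°C
  1100–2800 m, environment, upper layer: Δz = 1.7 km ⇒ ΔT = -20.06°C; T = -17.85°C
T_parcel − T_env = -8.09 − (-17.85) = +9.76°C

+9.76°C (parcel warmer than environment)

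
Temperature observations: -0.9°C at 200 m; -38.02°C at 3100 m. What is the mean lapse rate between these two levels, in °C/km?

Γ = −ΔT/Δz = (-0.9 − (-38.02)) / (3100 − 200) m
  = 37.12°C / 2.9 km = 12.8°C/km

12.8°C/km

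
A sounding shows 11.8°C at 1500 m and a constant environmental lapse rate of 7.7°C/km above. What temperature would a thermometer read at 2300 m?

5.64°C

From 1500 m to 2300 m (environmental): cools by 7.7 × 0.8 = 6.16°C, giving 5.64°C.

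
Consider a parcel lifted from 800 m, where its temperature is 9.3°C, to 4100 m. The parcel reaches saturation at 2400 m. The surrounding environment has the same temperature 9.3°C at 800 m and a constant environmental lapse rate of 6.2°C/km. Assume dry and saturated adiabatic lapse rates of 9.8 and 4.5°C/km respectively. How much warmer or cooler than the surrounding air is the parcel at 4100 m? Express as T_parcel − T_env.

Parcel:
  800–2400 m, dry: Δz = 1.6 km ⇒ ΔT = -15.68°C; T = -6.38°C
  2400–4100 m, saturated: Δz = 1.7 km ⇒ ΔT = -7.65°C; T = -14.03°C
Environment:
  800–4100 m, environment: Δz = 3.3 km ⇒ ΔT = -20.46°C; T = -11.16°C
T_parcel − T_env = -14.03 − (-11.16) = -2.87°C

-2.87°C (parcel cooler than environment)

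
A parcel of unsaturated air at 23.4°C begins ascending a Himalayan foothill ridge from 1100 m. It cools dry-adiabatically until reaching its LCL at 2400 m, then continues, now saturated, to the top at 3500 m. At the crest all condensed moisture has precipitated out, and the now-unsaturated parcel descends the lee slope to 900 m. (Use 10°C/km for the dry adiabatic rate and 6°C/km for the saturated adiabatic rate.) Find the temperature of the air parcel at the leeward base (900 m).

29.8°C

Dry to 2400 m: -10 × 1.3 km = -13°C, so T = 10.4°C.
Saturated to 3500 m: -6 × 1.1 km = -6.6°C, so T = 3.8°C.
Dry descent to 900 m: +10 × 2.6 km = +26°C, so T = 29.8°C.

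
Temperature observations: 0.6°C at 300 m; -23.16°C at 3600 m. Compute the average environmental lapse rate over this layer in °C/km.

7.2°C/km

Γ = −ΔT/Δz = (0.6 − (-23.16)) / (3600 − 300) m
  = 23.76°C / 3.3 km = 7.2°C/km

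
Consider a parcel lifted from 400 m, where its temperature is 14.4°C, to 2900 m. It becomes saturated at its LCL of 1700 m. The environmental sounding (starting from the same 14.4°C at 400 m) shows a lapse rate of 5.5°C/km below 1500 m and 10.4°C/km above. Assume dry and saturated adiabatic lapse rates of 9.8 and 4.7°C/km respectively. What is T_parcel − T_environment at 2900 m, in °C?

+2.23°C (parcel warmer than environment)

Parcel:
  400 → 1700 m (dry, 9.8°C/km): ΔT = -9.8 × 1.3 = -12.74°C → T = 1.66°C
  1700 → 2900 m (saturated, 4.7°C/km): ΔT = -4.7 × 1.2 = -5.64°C → T = -3.98°C
Environment:
  400 → 1500 m (environment, lower layer, 5.5°C/km): ΔT = -5.5 × 1.1 = -6.05°C → T = 8.35°C
  1500 → 2900 m (environment, upper layer, 10.4°C/km): ΔT = -10.4 × 1.4 = -14.56°C → T = -6.21°C
T_parcel − T_env = -3.98 − (-6.21) = +2.23°C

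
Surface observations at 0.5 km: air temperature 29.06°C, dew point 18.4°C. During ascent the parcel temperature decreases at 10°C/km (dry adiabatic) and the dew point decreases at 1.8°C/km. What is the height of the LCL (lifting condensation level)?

1.8 km

T and T_d converge at 10 − 1.8 = 8.2°C per km
Height above start = (29.06 − 18.4) / 8.2 = 1.3 km
LCL altitude = 500 m + 1300 m = 1800 m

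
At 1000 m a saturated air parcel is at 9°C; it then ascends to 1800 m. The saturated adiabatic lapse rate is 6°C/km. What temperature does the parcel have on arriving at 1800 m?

Saturated adiabatic to 1800 m: -6 × 0.8 km = -4.8°C, so T = 4.2°C.

4.2°C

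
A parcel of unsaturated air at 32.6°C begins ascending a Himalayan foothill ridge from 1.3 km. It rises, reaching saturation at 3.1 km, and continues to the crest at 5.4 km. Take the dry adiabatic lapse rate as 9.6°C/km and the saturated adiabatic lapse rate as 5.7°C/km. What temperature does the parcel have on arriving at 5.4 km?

2.21°C

From 1300 m to 3100 m (dry): cools by 9.6 × 1.8 = 17.28°C, giving 15.32°C.
From 3100 m to 5400 m (saturated): cools by 5.7 × 2.3 = 13.11°C, giving 2.21°C.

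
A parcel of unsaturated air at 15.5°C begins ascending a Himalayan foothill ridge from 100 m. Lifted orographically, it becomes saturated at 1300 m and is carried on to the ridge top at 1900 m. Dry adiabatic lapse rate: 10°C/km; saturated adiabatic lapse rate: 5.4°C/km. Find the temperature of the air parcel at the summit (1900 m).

0.26°C

100 → 1300 m (dry, 10°C/km): ΔT = -10 × 1.2 = -12°C → T = 3.5°C
1300 → 1900 m (saturated, 5.4°C/km): ΔT = -5.4 × 0.6 = -3.24°C → T = 0.26°C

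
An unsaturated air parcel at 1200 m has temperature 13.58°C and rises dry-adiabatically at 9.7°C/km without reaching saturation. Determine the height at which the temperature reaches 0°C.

Height above start = (13.58 − 0) / 9.7 = 1.4 km
Altitude = 1200 m + 1400 m = 2600 m

2600 m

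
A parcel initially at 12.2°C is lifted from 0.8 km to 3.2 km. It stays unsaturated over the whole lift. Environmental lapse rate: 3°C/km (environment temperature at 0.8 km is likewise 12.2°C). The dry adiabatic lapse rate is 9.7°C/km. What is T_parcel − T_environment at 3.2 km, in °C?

-16.08°C (parcel cooler than environment)

Parcel:
  800 → 3200 m (dry, 9.7°C/km): ΔT = -9.7 × 2.4 = -23.28°C → T = -11.08°C
Environment:
  800 → 3200 m (environment, 3°C/km): ΔT = -3 × 2.4 = -7.2°C → T = 5°C
T_parcel − T_env = -11.08 − 5 = -16.08°C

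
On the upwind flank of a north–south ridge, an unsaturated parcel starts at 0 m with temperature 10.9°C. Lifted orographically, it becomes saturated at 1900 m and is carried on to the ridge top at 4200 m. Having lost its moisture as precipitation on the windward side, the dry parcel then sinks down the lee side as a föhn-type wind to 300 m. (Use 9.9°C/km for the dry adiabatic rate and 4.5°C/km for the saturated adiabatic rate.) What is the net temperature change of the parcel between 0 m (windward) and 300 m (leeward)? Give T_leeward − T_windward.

+9.45°C

Dry to 1900 m: -9.9 × 1.9 km = -18.81°C, so T = -7.91°C.
Saturated to 4200 m: -4.5 × 2.3 km = -10.35°C, so T = -18.26°C.
Dry descent to 300 m: +9.9 × 3.9 km = +38.61°C, so T = 20.35°C.
Net change vs windward start: 20.35 − 10.9 = +9.45°C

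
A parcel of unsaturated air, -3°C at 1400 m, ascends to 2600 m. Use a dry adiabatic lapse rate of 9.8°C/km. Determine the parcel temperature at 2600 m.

-14.76°C

Dry adiabatic to 2600 m: -9.8 × 1.2 km = -11.76°C, so T = -14.76°C.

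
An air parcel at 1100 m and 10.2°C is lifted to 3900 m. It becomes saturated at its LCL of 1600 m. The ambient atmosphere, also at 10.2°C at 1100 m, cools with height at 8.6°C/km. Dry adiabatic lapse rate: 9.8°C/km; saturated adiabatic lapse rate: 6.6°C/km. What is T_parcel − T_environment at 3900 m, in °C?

Parcel:
  From 1100 m to 1600 m (dry): cools by 9.8 × 0.5 = 4.9°C, giving 5.3°C.
  From 1600 m to 3900 m (saturated): cools by 6.6 × 2.3 = 15.18°C, giving -9.88°C.
Environment:
  From 1100 m to 3900 m (environment): cools by 8.6 × 2.8 = 24.08°C, giving -13.88°C.
T_parcel − T_env = -9.88 − (-13.88) = +4°C

+4°C (parcel warmer than environment)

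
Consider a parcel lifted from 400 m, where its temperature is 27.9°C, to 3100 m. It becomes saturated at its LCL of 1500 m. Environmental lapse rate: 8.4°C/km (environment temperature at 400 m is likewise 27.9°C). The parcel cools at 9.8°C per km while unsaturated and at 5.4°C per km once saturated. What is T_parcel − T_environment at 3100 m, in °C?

+3.26°C (parcel warmer than environment)

Parcel:
  From 400 m to 1500 m (dry): cools by 9.8 × 1.1 = 10.78°C, giving 17.12°C.
  From 1500 m to 3100 m (saturated): cools by 5.4 × 1.6 = 8.64°C, giving 8.48°C.
Environment:
  From 400 m to 3100 m (environment): cools by 8.4 × 2.7 = 22.68°C, giving 5.22°C.
T_parcel − T_env = 8.48 − 5.22 = +3.26°C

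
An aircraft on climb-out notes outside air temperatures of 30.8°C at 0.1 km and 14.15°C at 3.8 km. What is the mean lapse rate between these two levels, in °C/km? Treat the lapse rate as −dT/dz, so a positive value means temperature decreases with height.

Γ = −ΔT/Δz = (30.8 − 14.15) / (3800 − 100) m
  = 16.65°C / 3.7 km = 4.5°C/km

4.5°C/km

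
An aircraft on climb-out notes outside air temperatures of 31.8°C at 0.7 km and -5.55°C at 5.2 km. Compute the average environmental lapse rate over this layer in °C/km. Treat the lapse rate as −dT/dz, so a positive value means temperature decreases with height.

8.3°C/km

Γ = −ΔT/Δz = (31.8 − (-5.55)) / (5200 − 700) m
  = 37.35°C / 4.5 km = 8.3°C/km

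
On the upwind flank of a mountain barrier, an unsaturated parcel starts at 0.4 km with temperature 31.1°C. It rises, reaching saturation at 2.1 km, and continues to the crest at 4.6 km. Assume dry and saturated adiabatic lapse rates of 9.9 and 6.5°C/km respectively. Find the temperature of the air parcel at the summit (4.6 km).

From 400 m to 2100 m (dry): cools by 9.9 × 1.7 = 16.83°C, giving 14.27°C.
From 2100 m to 4600 m (saturated): cools by 6.5 × 2.5 = 16.25°C, giving -1.98°C.

-1.98°C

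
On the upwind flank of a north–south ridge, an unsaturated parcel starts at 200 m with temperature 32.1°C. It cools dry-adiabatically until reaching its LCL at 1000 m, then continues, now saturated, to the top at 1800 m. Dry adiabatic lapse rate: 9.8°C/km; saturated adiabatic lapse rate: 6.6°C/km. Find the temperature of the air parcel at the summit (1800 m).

18.98°C

200 → 1000 m (dry, 9.8°C/km): ΔT = -9.8 × 0.8 = -7.84°C → T = 24.26°C
1000 → 1800 m (saturated, 6.6°C/km): ΔT = -6.6 × 0.8 = -5.28°C → T = 18.98°C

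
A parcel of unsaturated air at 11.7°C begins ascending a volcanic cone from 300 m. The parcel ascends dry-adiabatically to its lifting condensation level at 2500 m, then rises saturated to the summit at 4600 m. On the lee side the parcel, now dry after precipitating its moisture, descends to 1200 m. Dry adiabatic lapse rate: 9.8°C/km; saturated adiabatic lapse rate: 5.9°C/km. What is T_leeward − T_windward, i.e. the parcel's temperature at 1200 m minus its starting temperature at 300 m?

-0.63°C

300–2500 m, dry: Δz = 2.2 km ⇒ ΔT = -21.56°C; T = -9.86°C
2500–4600 m, saturated: Δz = 2.1 km ⇒ ΔT = -12.39°C; T = -22.25°C
4600–1200 m, dry descent: Δz = 3.4 km ⇒ ΔT = +33.32°C; T = 11.07°C
Net change vs windward start: 11.07 − 11.7 = -0.63°C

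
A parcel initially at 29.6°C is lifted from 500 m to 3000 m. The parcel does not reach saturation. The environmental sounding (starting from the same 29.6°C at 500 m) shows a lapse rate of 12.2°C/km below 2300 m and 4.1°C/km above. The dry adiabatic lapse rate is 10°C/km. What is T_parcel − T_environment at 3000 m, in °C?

-0.17°C (parcel cooler than environment)

Parcel:
  500–3000 m, dry: Δz = 2.5 km ⇒ ΔT = -25°C; T = 4.6°C
Environment:
  500–2300 m, environment, lower layer: Δz = 1.8 km ⇒ ΔT = -21.96°C; T = 7.64°C
  2300–3000 m, environment, upper layer: Δz = 0.7 km ⇒ ΔT = -2.87°C; T = 4.77°C
T_parcel − T_env = 4.6 − 4.77 = -0.17°C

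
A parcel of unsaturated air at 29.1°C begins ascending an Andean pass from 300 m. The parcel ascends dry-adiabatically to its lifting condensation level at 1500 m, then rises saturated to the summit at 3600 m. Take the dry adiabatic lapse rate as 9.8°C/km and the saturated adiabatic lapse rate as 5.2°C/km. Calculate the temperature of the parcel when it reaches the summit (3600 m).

From 300 m to 1500 m (dry): cools by 9.8 × 1.2 = 11.76°C, giving 17.34°C.
From 1500 m to 3600 m (saturated): cools by 5.2 × 2.1 = 10.92°C, giving 6.42°C.

6.42°C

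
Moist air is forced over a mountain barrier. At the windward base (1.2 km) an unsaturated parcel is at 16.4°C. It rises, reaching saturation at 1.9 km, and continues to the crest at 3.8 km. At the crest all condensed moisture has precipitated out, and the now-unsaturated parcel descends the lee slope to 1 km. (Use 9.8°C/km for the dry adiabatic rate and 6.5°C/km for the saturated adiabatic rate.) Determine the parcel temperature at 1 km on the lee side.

1200 → 1900 m (dry, 9.8°C/km): ΔT = -9.8 × 0.7 = -6.86°C → T = 9.54°C
1900 → 3800 m (saturated, 6.5°C/km): ΔT = -6.5 × 1.9 = -12.35°C → T = -2.81°C
3800 → 1000 m (dry descent, 9.8°C/km): ΔT = +9.8 × 2.8 = +27.44°C → T = 24.63°C

24.63°C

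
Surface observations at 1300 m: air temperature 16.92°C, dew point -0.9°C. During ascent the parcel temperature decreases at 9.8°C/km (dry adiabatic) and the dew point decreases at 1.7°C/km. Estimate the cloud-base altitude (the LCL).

3500 m

T and T_d converge at 9.8 − 1.7 = 8.1°C per km
Height above start = (16.92 − (-0.9)) / 8.1 = 2.2 km
LCL altitude = 1300 m + 2200 m = 3500 m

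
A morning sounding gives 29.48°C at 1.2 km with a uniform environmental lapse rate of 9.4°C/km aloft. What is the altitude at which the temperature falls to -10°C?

Height above start = (29.48 − (-10)) / 9.4 = 4.2 km
Altitude = 1200 m + 4200 m = 5400 m

5.4 km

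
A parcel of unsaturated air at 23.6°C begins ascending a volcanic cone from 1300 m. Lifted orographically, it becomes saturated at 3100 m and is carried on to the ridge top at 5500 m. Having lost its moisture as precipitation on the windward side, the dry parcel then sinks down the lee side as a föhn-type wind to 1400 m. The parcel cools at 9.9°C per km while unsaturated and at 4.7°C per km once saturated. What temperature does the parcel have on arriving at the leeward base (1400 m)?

From 1300 m to 3100 m (dry): cools by 9.9 × 1.8 = 17.82°C, giving 5.78°C.
From 3100 m to 5500 m (saturated): cools by 4.7 × 2.4 = 11.28°C, giving -5.5°C.
From 5500 m to 1400 m (dry descent): warms by 9.9 × 4.1 = 40.59°C, giving 35.09°C.

35.09°C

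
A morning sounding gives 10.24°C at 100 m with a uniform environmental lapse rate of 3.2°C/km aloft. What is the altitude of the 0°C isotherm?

Height above start = (10.24 − 0) / 3.2 = 3.2 km
Altitude = 100 m + 3200 m = 3300 m

3300 m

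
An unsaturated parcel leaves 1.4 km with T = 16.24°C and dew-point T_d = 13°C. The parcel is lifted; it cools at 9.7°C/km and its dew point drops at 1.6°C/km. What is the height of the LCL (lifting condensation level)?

T and T_d converge at 9.7 − 1.6 = 8.1°C per km
Height above start = (16.24 − 13) / 8.1 = 0.4 km
LCL altitude = 1400 m + 400 m = 1800 m

1.8 km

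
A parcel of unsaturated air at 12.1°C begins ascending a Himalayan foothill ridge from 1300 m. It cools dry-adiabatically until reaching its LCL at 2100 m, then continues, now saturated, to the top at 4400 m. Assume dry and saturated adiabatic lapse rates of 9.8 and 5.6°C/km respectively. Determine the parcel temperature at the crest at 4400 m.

-8.62°C

1300–2100 m, dry: Δz = 0.8 km ⇒ ΔT = -7.84°C; T = 4.26°C
2100–4400 m, saturated: Δz = 2.3 km ⇒ ΔT = -12.88°C; T = -8.62°C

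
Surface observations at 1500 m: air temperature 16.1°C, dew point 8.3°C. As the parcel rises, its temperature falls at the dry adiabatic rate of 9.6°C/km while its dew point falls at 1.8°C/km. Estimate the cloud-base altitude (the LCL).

2500 m

T and T_d converge at 9.6 − 1.8 = 7.8°C per km
Height above start = (16.1 − 8.3) / 7.8 = 1 km
LCL altitude = 1500 m + 1000 m = 2500 m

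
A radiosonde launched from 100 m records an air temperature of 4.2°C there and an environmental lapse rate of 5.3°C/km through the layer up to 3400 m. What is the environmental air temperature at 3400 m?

100 → 3400 m (environmental, 5.3°C/km): ΔT = -5.3 × 3.3 = -17.49°C → T = -13.29°C

-13.29°C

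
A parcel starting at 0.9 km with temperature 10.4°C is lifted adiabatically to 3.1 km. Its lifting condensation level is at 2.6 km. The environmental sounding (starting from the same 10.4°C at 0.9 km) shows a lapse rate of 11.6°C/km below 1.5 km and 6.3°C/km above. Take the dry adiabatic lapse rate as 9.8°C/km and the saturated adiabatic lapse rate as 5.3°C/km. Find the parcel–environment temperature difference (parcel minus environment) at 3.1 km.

Parcel:
  900 → 2600 m (dry, 9.8°C/km): ΔT = -9.8 × 1.7 = -16.66°C → T = -6.26°C
  2600 → 3100 m (saturated, 5.3°C/km): ΔT = -5.3 × 0.5 = -2.65°C → T = -8.91°C
Environment:
  900 → 1500 m (environment, lower layer, 11.6°C/km): ΔT = -11.6 × 0.6 = -6.96°C → T = 3.44°C
  1500 → 3100 m (environment, upper layer, 6.3°C/km): ΔT = -6.3 × 1.6 = -10.08°C → T = -6.64°C
T_parcel − T_env = -8.91 − (-6.64) = -2.27°C

-2.27°C (parcel cooler than environment)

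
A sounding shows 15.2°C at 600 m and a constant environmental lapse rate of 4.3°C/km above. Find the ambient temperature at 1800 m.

600 → 1800 m (environmental, 4.3°C/km): ΔT = -4.3 × 1.2 = -5.16°C → T = 10.04°C

10.04°C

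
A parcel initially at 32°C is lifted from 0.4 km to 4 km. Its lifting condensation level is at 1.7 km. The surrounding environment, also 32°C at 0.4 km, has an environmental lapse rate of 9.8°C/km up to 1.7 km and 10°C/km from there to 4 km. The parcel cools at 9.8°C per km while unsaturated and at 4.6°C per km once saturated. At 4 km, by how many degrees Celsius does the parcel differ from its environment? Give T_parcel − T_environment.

Parcel:
  From 400 m to 1700 m (dry): cools by 9.8 × 1.3 = 12.74°C, giving 19.26°C.
  From 1700 m to 4000 m (saturated): cools by 4.6 × 2.3 = 10.58°C, giving 8.68°C.
Environment:
  From 400 m to 1700 m (environment, lower layer): cools by 9.8 × 1.3 = 12.74°C, giving 19.26°C.
  From 1700 m to 4000 m (environment, upper layer): cools by 10 × 2.3 = 23°C, giving -3.74°C.
T_parcel − T_env = 8.68 − (-3.74) = +12.42°C

+12.42°C (parcel warmer than environment)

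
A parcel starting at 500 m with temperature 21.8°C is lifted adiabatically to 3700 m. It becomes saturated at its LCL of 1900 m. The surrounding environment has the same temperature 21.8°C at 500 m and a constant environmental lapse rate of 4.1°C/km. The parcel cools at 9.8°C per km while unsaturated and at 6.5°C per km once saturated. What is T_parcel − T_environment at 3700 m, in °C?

-12.3°C (parcel cooler than environment)

Parcel:
  500–1900 m, dry: Δz = 1.4 km ⇒ ΔT = -13.72°C; T = 8.08°C
  1900–3700 m, saturated: Δz = 1.8 km ⇒ ΔT = -11.7°C; T = -3.62°C
Environment:
  500–3700 m, environment: Δz = 3.2 km ⇒ ΔT = -13.12°C; T = 8.68°C
T_parcel − T_env = -3.62 − 8.68 = -12.3°C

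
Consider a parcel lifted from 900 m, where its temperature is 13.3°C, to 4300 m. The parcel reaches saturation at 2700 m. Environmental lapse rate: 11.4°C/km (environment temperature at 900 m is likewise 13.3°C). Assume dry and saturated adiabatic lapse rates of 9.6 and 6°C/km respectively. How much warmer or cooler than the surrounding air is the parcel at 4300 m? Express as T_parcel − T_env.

+11.88°C (parcel warmer than environment)

Parcel:
  900 → 2700 m (dry, 9.6°C/km): ΔT = -9.6 × 1.8 = -17.28°C → T = -3.98°C
  2700 → 4300 m (saturated, 6°C/km): ΔT = -6 × 1.6 = -9.6°C → T = -13.58°C
Environment:
  900 → 4300 m (environment, 11.4°C/km): ΔT = -11.4 × 3.4 = -38.76°C → T = -25.46°C
T_parcel − T_env = -13.58 − (-25.46) = +11.88°C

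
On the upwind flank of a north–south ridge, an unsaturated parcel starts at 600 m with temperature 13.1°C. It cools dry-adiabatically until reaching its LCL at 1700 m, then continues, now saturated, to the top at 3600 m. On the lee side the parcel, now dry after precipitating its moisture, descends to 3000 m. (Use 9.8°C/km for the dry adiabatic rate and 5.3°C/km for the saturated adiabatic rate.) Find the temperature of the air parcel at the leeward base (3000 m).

-1.87°C

600 → 1700 m (dry, 9.8°C/km): ΔT = -9.8 × 1.1 = -10.78°C → T = 2.32°C
1700 → 3600 m (saturated, 5.3°C/km): ΔT = -5.3 × 1.9 = -10.07°C → T = -7.75°C
3600 → 3000 m (dry descent, 9.8°C/km): ΔT = +9.8 × 0.6 = +5.88°C → T = -1.87°C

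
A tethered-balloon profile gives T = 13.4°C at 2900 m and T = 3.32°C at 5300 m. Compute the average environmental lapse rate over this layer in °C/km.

4.2°C/km

Γ = −ΔT/Δz = (13.4 − 3.32) / (5300 − 2900) m
  = 10.08°C / 2.4 km = 4.2°C/km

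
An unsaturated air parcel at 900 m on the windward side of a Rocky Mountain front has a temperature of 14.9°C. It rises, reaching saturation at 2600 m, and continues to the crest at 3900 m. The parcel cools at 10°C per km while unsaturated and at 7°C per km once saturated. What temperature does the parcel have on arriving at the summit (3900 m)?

-11.2°C

900 → 2600 m (dry, 10°C/km): ΔT = -10 × 1.7 = -17°C → T = -2.1°C
2600 → 3900 m (saturated, 7°C/km): ΔT = -7 × 1.3 = -9.1°C → T = -11.2°C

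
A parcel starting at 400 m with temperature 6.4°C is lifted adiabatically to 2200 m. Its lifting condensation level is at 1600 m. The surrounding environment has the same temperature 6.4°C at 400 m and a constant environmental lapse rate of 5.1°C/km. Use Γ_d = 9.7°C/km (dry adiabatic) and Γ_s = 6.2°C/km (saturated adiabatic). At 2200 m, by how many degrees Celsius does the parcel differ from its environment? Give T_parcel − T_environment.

Parcel:
  400–1600 m, dry: Δz = 1.2 km ⇒ ΔT = -11.64°C; T = -5.24°C
  1600–2200 m, saturated: Δz = 0.6 km ⇒ ΔT = -3.72°C; T = -8.96°C
Environment:
  400–2200 m, environment: Δz = 1.8 km ⇒ ΔT = -9.18°C; T = -2.78°C
T_parcel − T_env = -8.96 − (-2.78) = -6.18°C

-6.18°C (parcel cooler than environment)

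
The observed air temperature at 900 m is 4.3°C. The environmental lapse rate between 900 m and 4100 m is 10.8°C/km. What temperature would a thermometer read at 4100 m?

-30.26°C

900–4100 m, environmental: Δz = 3.2 km ⇒ ΔT = -34.56°C; T = -30.26°C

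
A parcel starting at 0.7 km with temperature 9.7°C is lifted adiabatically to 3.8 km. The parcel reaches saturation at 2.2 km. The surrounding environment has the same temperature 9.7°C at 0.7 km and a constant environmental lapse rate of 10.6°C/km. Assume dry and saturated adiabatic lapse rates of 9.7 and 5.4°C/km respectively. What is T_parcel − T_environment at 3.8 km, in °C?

Parcel:
  700 → 2200 m (dry, 9.7°C/km): ΔT = -9.7 × 1.5 = -14.55°C → T = -4.85°C
  2200 → 3800 m (saturated, 5.4°C/km): ΔT = -5.4 × 1.6 = -8.64°C → T = -13.49°C
Environment:
  700 → 3800 m (environment, 10.6°C/km): ΔT = -10.6 × 3.1 = -32.86°C → T = -23.16°C
T_parcel − T_env = -13.49 − (-23.16) = +9.67°C

+9.67°C (parcel warmer than environment)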